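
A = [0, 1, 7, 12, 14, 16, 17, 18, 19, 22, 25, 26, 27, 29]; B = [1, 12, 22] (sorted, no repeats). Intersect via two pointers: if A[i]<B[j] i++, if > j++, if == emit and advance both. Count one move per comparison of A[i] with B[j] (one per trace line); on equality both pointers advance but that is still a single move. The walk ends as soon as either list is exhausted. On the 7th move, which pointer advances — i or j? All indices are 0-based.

i

i=0 j=0: 0<1, i++
i=1 j=0: 1==1 emit, i++,j++
i=2 j=1: 7<12, i++
i=3 j=1: 12==12 emit, i++,j++
i=4 j=2: 14<22, i++
i=5 j=2: 16<22, i++
i=6 j=2: 17<22, i++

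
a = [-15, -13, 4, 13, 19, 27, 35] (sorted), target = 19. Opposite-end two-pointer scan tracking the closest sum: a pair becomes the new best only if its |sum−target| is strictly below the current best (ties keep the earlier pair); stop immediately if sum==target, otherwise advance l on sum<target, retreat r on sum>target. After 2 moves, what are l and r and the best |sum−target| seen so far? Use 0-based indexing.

l=0 r=6: -15+35=20 d=1 *, r--
l=0 r=5: -15+27=12 d=7, l++

l=1, r=5, best |Δ|=1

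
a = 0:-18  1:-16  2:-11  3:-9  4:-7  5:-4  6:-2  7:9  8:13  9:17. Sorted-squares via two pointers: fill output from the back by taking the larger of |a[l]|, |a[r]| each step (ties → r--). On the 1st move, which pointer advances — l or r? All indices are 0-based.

l=0 r=9: |-18|>|17| out[9]=324, l++

l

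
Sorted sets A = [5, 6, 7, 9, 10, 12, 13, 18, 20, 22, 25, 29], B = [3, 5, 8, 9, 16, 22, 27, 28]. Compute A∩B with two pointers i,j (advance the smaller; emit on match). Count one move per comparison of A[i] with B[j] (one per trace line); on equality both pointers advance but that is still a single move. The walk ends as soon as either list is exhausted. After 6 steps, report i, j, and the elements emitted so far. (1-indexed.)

i=5, j=5, emitted=[5, 9]

[i=1,j=1] 5>3 → j++
[i=1,j=2] 5==5 emit → i++,j++
[i=2,j=3] 6<8 → i++
[i=3,j=3] 7<8 → i++
[i=4,j=3] 9>8 → j++
[i=4,j=4] 9==9 emit → i++,j++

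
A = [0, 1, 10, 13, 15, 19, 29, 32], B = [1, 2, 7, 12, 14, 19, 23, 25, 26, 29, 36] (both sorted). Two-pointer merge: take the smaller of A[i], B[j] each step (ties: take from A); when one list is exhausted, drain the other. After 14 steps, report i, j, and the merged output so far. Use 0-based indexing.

i=6, j=8, merged so far=[0, 1, 1, 2, 7, 10, 12, 13, 14, 15, 19, 19, 23, 25]

[i=0,j=0] A[i]=0<=B[j]=1 take 0 → i++
[i=1,j=0] A[i]=1<=B[j]=1 take 1 → i++
[i=2,j=0] A[i]=10>B[j]=1 take 1 → j++
[i=2,j=1] A[i]=10>B[j]=2 take 2 → j++
[i=2,j=2] A[i]=10>B[j]=7 take 7 → j++
[i=2,j=3] A[i]=10<=B[j]=12 take 10 → i++
[i=3,j=3] A[i]=13>B[j]=12 take 12 → j++
[i=3,j=4] A[i]=13<=B[j]=14 take 13 → i++
[i=4,j=4] A[i]=15>B[j]=14 take 14 → j++
[i=4,j=5] A[i]=15<=B[j]=19 take 15 → i++
[i=5,j=5] A[i]=19<=B[j]=19 take 19 → i++
[i=6,j=5] A[i]=29>B[j]=19 take 19 → j++
[i=6,j=6] A[i]=29>B[j]=23 take 23 → j++
[i=6,j=7] A[i]=29>B[j]=25 take 25 → j++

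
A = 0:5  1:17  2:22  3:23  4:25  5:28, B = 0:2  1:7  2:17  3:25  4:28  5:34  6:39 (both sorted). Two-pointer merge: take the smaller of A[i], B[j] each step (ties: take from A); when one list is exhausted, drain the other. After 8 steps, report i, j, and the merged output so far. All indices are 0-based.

[i=0,j=0] A[i]=5>B[j]=2 take 2 → j++
[i=0,j=1] A[i]=5<=B[j]=7 take 5 → i++
[i=1,j=1] A[i]=17>B[j]=7 take 7 → j++
[i=1,j=2] A[i]=17<=B[j]=17 take 17 → i++
[i=2,j=2] A[i]=22>B[j]=17 take 17 → j++
[i=2,j=3] A[i]=22<=B[j]=25 take 22 → i++
[i=3,j=3] A[i]=23<=B[j]=25 take 23 → i++
[i=4,j=3] A[i]=25<=B[j]=25 take 25 → i++

i=5, j=3, merged so far=[2, 5, 7, 17, 17, 22, 23, 25]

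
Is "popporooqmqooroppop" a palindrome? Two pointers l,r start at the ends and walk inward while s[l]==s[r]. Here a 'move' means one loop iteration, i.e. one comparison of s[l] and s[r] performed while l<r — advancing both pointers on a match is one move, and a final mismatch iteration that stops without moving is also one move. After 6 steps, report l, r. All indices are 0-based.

[0,18] 'p'=='p' → l++,r--
[1,17] 'o'=='o' → l++,r--
[2,16] 'p'=='p' → l++,r--
[3,15] 'p'=='p' → l++,r--
[4,14] 'o'=='o' → l++,r--
[5,13] 'r'=='r' → l++,r--

l=6, r=12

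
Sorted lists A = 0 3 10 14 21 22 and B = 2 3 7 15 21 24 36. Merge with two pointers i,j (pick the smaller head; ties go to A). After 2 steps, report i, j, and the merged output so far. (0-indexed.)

i=1, j=1, merged so far=[0, 2]

i=0 j=0: A[i]=0<=B[j]=2 take 0, i++
i=1 j=0: A[i]=3>B[j]=2 take 2, j++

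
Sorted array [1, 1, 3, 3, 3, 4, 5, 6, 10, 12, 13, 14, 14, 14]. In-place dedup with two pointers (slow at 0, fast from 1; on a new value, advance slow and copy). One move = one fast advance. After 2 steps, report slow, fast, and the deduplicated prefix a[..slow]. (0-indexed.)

slow=1, fast=3, prefix=[1, 3]

(s=0,f=1) a[fast]=1=a[slow] dup → fast++
(s=0,f=2) a[fast]=3≠a[slow]=1 write a[1]=3 → slow++,fast++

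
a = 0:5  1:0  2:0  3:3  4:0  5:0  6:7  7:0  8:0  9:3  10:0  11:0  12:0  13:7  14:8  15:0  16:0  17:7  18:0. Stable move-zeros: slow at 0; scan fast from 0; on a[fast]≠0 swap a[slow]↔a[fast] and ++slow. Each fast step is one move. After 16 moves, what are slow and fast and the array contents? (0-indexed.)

slow=6, fast=16, a=[5, 3, 7, 3, 7, 8, 0, 0, 0, 0, 0, 0, 0, 0, 0, 0, 0, 7, 0]

(s=0,f=0) a[fast]=5≠0 swap→a[0]=5 → slow++,fast++
(s=1,f=1) a[fast]=0 → fast++
(s=1,f=2) a[fast]=0 → fast++
(s=1,f=3) a[fast]=3≠0 swap→a[1]=3 → slow++,fast++
(s=2,f=4) a[fast]=0 → fast++
(s=2,f=5) a[fast]=0 → fast++
(s=2,f=6) a[fast]=7≠0 swap→a[2]=7 → slow++,fast++
(s=3,f=7) a[fast]=0 → fast++
(s=3,f=8) a[fast]=0 → fast++
(s=3,f=9) a[fast]=3≠0 swap→a[3]=3 → slow++,fast++
(s=4,f=10) a[fast]=0 → fast++
(s=4,f=11) a[fast]=0 → fast++
(s=4,f=12) a[fast]=0 → fast++
(s=4,f=13) a[fast]=7≠0 swap→a[4]=7 → slow++,fast++
(s=5,f=14) a[fast]=8≠0 swap→a[5]=8 → slow++,fast++
(s=6,f=15) a[fast]=0 → fast++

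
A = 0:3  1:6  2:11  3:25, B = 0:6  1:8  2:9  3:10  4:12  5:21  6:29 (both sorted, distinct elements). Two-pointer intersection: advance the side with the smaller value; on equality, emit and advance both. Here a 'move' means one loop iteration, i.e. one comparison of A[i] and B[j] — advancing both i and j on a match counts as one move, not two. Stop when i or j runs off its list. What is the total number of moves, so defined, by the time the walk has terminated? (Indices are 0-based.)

9 moves

i=0 j=0: 3<6, i++
i=1 j=0: 6==6 emit, i++,j++
i=2 j=1: 11>8, j++
i=2 j=2: 11>9, j++
i=2 j=3: 11>10, j++
i=2 j=4: 11<12, i++
i=3 j=4: 25>12, j++
i=3 j=5: 25>21, j++
i=3 j=6: 25<29, i++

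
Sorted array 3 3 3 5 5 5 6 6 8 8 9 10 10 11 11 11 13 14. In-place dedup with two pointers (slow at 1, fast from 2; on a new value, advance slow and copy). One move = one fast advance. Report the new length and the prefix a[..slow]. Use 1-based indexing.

slow=1 fast=2: a[fast]=3=a[slow] dup, fast++
slow=1 fast=3: a[fast]=3=a[slow] dup, fast++
slow=1 fast=4: a[fast]=5≠a[slow]=3 write a[2]=5, slow++,fast++
slow=2 fast=5: a[fast]=5=a[slow] dup, fast++
slow=2 fast=6: a[fast]=5=a[slow] dup, fast++
slow=2 fast=7: a[fast]=6≠a[slow]=5 write a[3]=6, slow++,fast++
slow=3 fast=8: a[fast]=6=a[slow] dup, fast++
slow=3 fast=9: a[fast]=8≠a[slow]=6 write a[4]=8, slow++,fast++
slow=4 fast=10: a[fast]=8=a[slow] dup, fast++
slow=4 fast=11: a[fast]=9≠a[slow]=8 write a[5]=9, slow++,fast++
slow=5 fast=12: a[fast]=10≠a[slow]=9 write a[6]=10, slow++,fast++
slow=6 fast=13: a[fast]=10=a[slow] dup, fast++
slow=6 fast=14: a[fast]=11≠a[slow]=10 write a[7]=11, slow++,fast++
slow=7 fast=15: a[fast]=11=a[slow] dup, fast++
slow=7 fast=16: a[fast]=11=a[slow] dup, fast++
slow=7 fast=17: a[fast]=13≠a[slow]=11 write a[8]=13, slow++,fast++
slow=8 fast=18: a[fast]=14≠a[slow]=13 write a[9]=14, slow++,fast++

length 9; prefix = [3, 5, 6, 8, 9, 10, 11, 13, 14]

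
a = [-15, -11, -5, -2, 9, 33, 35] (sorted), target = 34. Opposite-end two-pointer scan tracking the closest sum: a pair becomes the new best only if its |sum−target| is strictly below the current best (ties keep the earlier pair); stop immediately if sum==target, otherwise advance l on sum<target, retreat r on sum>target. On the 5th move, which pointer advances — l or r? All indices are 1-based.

r

[1,7] -15+35=20 d=14 * → l++
[2,7] -11+35=24 d=10 * → l++
[3,7] -5+35=30 d=4 * → l++
[4,7] -2+35=33 d=1 * → l++
[5,7] 9+35=44 d=10 → r--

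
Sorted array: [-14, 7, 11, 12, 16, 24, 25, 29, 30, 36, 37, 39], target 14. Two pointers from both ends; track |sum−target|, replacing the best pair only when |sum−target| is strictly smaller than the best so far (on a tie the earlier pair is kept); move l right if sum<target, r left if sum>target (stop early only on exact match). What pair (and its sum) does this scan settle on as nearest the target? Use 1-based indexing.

pair (-14, 29) with sum 15 (|Δ|=1)

[1,12] -14+39=25 d=11 * → r--
[1,11] -14+37=23 d=9 * → r--
[1,10] -14+36=22 d=8 * → r--
[1,9] -14+30=16 d=2 * → r--
[1,8] -14+29=15 d=1 * → r--
[1,7] -14+25=11 d=3 → l++
[2,7] 7+25=32 d=18 → r--
[2,6] 7+24=31 d=17 → r--
[2,5] 7+16=23 d=9 → r--
[2,4] 7+12=19 d=5 → r--
[2,3] 7+11=18 d=4 → r--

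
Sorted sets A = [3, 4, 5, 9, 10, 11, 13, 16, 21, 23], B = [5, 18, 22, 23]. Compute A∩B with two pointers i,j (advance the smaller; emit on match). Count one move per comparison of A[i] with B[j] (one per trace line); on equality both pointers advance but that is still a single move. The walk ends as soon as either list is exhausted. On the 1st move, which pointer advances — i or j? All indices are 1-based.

[i=1,j=1] 3<5 → i++

i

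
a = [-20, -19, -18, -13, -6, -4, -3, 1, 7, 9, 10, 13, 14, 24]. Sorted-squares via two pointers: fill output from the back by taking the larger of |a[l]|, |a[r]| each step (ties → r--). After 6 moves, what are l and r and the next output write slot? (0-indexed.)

l=3, r=10, next write slot=7

[0,13] |-20|<=|24| out[13]=576 → r--
[0,12] |-20|>|14| out[12]=400 → l++
[1,12] |-19|>|14| out[11]=361 → l++
[2,12] |-18|>|14| out[10]=324 → l++
[3,12] |-13|<=|14| out[9]=196 → r--
[3,11] |-13|<=|13| out[8]=169 → r--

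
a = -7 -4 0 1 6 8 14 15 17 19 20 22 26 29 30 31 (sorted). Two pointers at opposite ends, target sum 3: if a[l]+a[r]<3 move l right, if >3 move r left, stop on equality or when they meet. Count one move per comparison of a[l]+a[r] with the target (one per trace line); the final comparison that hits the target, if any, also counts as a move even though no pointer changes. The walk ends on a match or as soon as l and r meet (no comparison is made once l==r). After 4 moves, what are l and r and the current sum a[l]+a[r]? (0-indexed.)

l=0 r=15: -7+31=24 >3, r--
l=0 r=14: -7+30=23 >3, r--
l=0 r=13: -7+29=22 >3, r--
l=0 r=12: -7+26=19 >3, r--

l=0, r=11, sum=15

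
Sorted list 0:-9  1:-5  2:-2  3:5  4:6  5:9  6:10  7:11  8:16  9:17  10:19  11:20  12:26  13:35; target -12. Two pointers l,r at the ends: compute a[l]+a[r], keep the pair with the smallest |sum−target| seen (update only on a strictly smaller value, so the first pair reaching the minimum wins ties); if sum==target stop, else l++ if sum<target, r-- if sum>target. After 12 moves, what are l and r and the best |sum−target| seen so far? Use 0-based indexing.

l=0, r=1, best |Δ|=1

[0,13] -9+35=26 d=38 * → r--
[0,12] -9+26=17 d=29 * → r--
[0,11] -9+20=11 d=23 * → r--
[0,10] -9+19=10 d=22 * → r--
[0,9] -9+17=8 d=20 * → r--
[0,8] -9+16=7 d=19 * → r--
[0,7] -9+11=2 d=14 * → r--
[0,6] -9+10=1 d=13 * → r--
[0,5] -9+9=0 d=12 * → r--
[0,4] -9+6=-3 d=9 * → r--
[0,3] -9+5=-4 d=8 * → r--
[0,2] -9+-2=-11 d=1 * → r--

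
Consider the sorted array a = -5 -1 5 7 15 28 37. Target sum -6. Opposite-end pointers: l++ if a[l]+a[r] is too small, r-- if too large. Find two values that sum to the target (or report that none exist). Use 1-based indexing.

[1,7] -5+37=32 >-6 → r--
[1,6] -5+28=23 >-6 → r--
[1,5] -5+15=10 >-6 → r--
[1,4] -5+7=2 >-6 → r--
[1,3] -5+5=0 >-6 → r--
[1,2] -5+-1=-6 → found

(-5, -1)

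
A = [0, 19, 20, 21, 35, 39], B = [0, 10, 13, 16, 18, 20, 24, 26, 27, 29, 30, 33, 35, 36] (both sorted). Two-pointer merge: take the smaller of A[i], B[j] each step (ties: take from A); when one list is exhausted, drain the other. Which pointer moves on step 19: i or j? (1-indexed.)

j

[i=1,j=1] A[i]=0<=B[j]=0 take 0 → i++
[i=2,j=1] A[i]=19>B[j]=0 take 0 → j++
[i=2,j=2] A[i]=19>B[j]=10 take 10 → j++
[i=2,j=3] A[i]=19>B[j]=13 take 13 → j++
[i=2,j=4] A[i]=19>B[j]=16 take 16 → j++
[i=2,j=5] A[i]=19>B[j]=18 take 18 → j++
[i=2,j=6] A[i]=19<=B[j]=20 take 19 → i++
[i=3,j=6] A[i]=20<=B[j]=20 take 20 → i++
[i=4,j=6] A[i]=21>B[j]=20 take 20 → j++
[i=4,j=7] A[i]=21<=B[j]=24 take 21 → i++
[i=5,j=7] A[i]=35>B[j]=24 take 24 → j++
[i=5,j=8] A[i]=35>B[j]=26 take 26 → j++
[i=5,j=9] A[i]=35>B[j]=27 take 27 → j++
[i=5,j=10] A[i]=35>B[j]=29 take 29 → j++
[i=5,j=11] A[i]=35>B[j]=30 take 30 → j++
[i=5,j=12] A[i]=35>B[j]=33 take 33 → j++
[i=5,j=13] A[i]=35<=B[j]=35 take 35 → i++
[i=6,j=13] A[i]=39>B[j]=35 take 35 → j++
[i=6,j=14] A[i]=39>B[j]=36 take 36 → j++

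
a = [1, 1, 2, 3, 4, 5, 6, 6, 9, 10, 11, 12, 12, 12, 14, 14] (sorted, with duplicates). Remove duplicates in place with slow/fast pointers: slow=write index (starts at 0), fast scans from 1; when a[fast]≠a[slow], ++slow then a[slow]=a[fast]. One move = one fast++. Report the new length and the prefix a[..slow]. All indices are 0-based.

slow=0 fast=1: a[fast]=1=a[slow] dup, fast++
slow=0 fast=2: a[fast]=2≠a[slow]=1 write a[1]=2, slow++,fast++
slow=1 fast=3: a[fast]=3≠a[slow]=2 write a[2]=3, slow++,fast++
slow=2 fast=4: a[fast]=4≠a[slow]=3 write a[3]=4, slow++,fast++
slow=3 fast=5: a[fast]=5≠a[slow]=4 write a[4]=5, slow++,fast++
slow=4 fast=6: a[fast]=6≠a[slow]=5 write a[5]=6, slow++,fast++
slow=5 fast=7: a[fast]=6=a[slow] dup, fast++
slow=5 fast=8: a[fast]=9≠a[slow]=6 write a[6]=9, slow++,fast++
slow=6 fast=9: a[fast]=10≠a[slow]=9 write a[7]=10, slow++,fast++
slow=7 fast=10: a[fast]=11≠a[slow]=10 write a[8]=11, slow++,fast++
slow=8 fast=11: a[fast]=12≠a[slow]=11 write a[9]=12, slow++,fast++
slow=9 fast=12: a[fast]=12=a[slow] dup, fast++
slow=9 fast=13: a[fast]=12=a[slow] dup, fast++
slow=9 fast=14: a[fast]=14≠a[slow]=12 write a[10]=14, slow++,fast++
slow=10 fast=15: a[fast]=14=a[slow] dup, fast++

length 11; prefix = [1, 2, 3, 4, 5, 6, 9, 10, 11, 12, 14]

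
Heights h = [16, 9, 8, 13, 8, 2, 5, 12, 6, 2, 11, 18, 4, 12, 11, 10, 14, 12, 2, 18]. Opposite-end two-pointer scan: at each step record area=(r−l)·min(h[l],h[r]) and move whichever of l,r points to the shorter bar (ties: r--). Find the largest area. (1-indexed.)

l=1 r=20: min(16,18)*19=304 best=304 *, l++
l=2 r=20: min(9,18)*18=162 best=304, l++
l=3 r=20: min(8,18)*17=136 best=304, l++
l=4 r=20: min(13,18)*16=208 best=304, l++
l=5 r=20: min(8,18)*15=120 best=304, l++
l=6 r=20: min(2,18)*14=28 best=304, l++
l=7 r=20: min(5,18)*13=65 best=304, l++
l=8 r=20: min(12,18)*12=144 best=304, l++
l=9 r=20: min(6,18)*11=66 best=304, l++
l=10 r=20: min(2,18)*10=20 best=304, l++
l=11 r=20: min(11,18)*9=99 best=304, l++
l=12 r=20: min(18,18)*8=144 best=304, r--
l=12 r=19: min(18,2)*7=14 best=304, r--
l=12 r=18: min(18,12)*6=72 best=304, r--
l=12 r=17: min(18,14)*5=70 best=304, r--
l=12 r=16: min(18,10)*4=40 best=304, r--
l=12 r=15: min(18,11)*3=33 best=304, r--
l=12 r=14: min(18,12)*2=24 best=304, r--
l=12 r=13: min(18,4)*1=4 best=304, r--

max area = 304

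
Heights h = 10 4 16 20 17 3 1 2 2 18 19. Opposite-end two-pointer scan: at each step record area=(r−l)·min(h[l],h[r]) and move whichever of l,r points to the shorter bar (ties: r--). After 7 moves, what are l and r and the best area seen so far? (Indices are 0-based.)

l=0 r=10: min(10,19)*10=100 best=100 *, l++
l=1 r=10: min(4,19)*9=36 best=100, l++
l=2 r=10: min(16,19)*8=128 best=128 *, l++
l=3 r=10: min(20,19)*7=133 best=133 *, r--
l=3 r=9: min(20,18)*6=108 best=133, r--
l=3 r=8: min(20,2)*5=10 best=133, r--
l=3 r=7: min(20,2)*4=8 best=133, r--

l=3, r=6, best area=133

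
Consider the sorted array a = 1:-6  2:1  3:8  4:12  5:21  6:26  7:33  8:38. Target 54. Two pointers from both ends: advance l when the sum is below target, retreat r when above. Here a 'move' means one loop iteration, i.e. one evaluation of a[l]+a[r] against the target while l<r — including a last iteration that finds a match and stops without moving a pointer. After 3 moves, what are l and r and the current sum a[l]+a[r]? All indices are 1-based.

l=1 r=8: -6+38=32 <54, l++
l=2 r=8: 1+38=39 <54, l++
l=3 r=8: 8+38=46 <54, l++

l=4, r=8, sum=50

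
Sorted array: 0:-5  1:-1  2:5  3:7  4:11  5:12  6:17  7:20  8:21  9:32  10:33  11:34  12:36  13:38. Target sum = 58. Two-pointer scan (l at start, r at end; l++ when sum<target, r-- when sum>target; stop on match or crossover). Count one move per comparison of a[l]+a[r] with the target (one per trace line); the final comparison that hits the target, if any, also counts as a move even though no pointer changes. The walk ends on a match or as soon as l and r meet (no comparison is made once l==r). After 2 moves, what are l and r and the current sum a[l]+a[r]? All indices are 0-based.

l=0 r=13: -5+38=33 <58, l++
l=1 r=13: -1+38=37 <58, l++

l=2, r=13, sum=43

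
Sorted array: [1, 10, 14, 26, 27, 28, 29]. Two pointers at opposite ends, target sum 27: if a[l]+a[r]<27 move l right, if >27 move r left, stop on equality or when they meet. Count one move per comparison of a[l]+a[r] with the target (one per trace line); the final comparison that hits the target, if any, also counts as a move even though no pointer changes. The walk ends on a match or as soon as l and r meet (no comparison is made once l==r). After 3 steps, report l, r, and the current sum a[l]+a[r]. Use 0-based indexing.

l=0 r=6: 1+29=30 >27, r--
l=0 r=5: 1+28=29 >27, r--
l=0 r=4: 1+27=28 >27, r--

l=0, r=3, sum=27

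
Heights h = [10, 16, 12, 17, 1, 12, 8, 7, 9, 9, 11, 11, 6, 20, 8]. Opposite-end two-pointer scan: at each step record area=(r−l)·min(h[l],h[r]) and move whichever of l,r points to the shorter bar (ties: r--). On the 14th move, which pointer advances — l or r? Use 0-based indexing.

l

[0,14] min(10,8)*14=112 best=112 * → r--
[0,13] min(10,20)*13=130 best=130 * → l++
[1,13] min(16,20)*12=192 best=192 * → l++
[2,13] min(12,20)*11=132 best=192 → l++
[3,13] min(17,20)*10=170 best=192 → l++
[4,13] min(1,20)*9=9 best=192 → l++
[5,13] min(12,20)*8=96 best=192 → l++
[6,13] min(8,20)*7=56 best=192 → l++
[7,13] min(7,20)*6=42 best=192 → l++
[8,13] min(9,20)*5=45 best=192 → l++
[9,13] min(9,20)*4=36 best=192 → l++
[10,13] min(11,20)*3=33 best=192 → l++
[11,13] min(11,20)*2=22 best=192 → l++
[12,13] min(6,20)*1=6 best=192 → l++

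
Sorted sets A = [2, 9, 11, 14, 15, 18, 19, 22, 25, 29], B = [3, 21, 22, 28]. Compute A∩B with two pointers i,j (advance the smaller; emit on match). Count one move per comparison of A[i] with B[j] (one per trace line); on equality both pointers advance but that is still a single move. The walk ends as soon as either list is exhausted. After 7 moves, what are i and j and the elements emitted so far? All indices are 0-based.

i=6, j=1, emitted=[]

i=0 j=0: 2<3, i++
i=1 j=0: 9>3, j++
i=1 j=1: 9<21, i++
i=2 j=1: 11<21, i++
i=3 j=1: 14<21, i++
i=4 j=1: 15<21, i++
i=5 j=1: 18<21, i++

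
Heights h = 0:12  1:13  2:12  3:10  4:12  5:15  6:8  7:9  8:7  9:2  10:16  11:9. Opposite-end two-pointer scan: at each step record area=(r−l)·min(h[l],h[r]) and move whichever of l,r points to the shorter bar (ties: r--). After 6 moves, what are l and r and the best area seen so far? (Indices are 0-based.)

l=5, r=10, best area=120

l=0 r=11: min(12,9)*11=99 best=99 *, r--
l=0 r=10: min(12,16)*10=120 best=120 *, l++
l=1 r=10: min(13,16)*9=117 best=120, l++
l=2 r=10: min(12,16)*8=96 best=120, l++
l=3 r=10: min(10,16)*7=70 best=120, l++
l=4 r=10: min(12,16)*6=72 best=120, l++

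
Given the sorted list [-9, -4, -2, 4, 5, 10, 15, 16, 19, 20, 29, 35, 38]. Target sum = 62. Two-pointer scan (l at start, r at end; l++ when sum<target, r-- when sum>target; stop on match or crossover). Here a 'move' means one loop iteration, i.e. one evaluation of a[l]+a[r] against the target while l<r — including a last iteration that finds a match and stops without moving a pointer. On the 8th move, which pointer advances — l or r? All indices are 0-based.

l=0 r=12: -9+38=29 <62, l++
l=1 r=12: -4+38=34 <62, l++
l=2 r=12: -2+38=36 <62, l++
l=3 r=12: 4+38=42 <62, l++
l=4 r=12: 5+38=43 <62, l++
l=5 r=12: 10+38=48 <62, l++
l=6 r=12: 15+38=53 <62, l++
l=7 r=12: 16+38=54 <62, l++

l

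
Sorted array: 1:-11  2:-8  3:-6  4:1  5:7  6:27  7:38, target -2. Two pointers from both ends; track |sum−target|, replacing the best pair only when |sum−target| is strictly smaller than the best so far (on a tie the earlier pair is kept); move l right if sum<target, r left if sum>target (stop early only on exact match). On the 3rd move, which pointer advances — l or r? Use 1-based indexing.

l=1 r=7: -11+38=27 d=29 *, r--
l=1 r=6: -11+27=16 d=18 *, r--
l=1 r=5: -11+7=-4 d=2 *, l++

l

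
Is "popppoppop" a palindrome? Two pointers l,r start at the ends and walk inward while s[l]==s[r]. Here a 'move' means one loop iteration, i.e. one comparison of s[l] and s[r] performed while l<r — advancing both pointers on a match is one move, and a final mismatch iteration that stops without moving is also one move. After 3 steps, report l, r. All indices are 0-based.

l=0 r=9: 'p'=='p', l++,r--
l=1 r=8: 'o'=='o', l++,r--
l=2 r=7: 'p'=='p', l++,r--

l=3, r=6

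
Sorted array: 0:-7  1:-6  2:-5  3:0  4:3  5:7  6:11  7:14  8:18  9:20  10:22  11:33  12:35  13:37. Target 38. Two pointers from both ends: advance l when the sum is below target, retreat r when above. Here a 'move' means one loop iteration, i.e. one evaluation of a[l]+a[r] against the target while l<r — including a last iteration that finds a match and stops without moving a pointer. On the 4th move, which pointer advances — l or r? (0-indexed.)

l

[0,13] -7+37=30 <38 → l++
[1,13] -6+37=31 <38 → l++
[2,13] -5+37=32 <38 → l++
[3,13] 0+37=37 <38 → l++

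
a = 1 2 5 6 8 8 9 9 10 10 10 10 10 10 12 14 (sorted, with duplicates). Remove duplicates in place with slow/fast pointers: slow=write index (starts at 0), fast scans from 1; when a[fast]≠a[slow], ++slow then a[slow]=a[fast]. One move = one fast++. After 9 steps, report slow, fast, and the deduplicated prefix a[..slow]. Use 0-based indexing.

slow=6, fast=10, prefix=[1, 2, 5, 6, 8, 9, 10]

(s=0,f=1) a[fast]=2≠a[slow]=1 write a[1]=2 → slow++,fast++
(s=1,f=2) a[fast]=5≠a[slow]=2 write a[2]=5 → slow++,fast++
(s=2,f=3) a[fast]=6≠a[slow]=5 write a[3]=6 → slow++,fast++
(s=3,f=4) a[fast]=8≠a[slow]=6 write a[4]=8 → slow++,fast++
(s=4,f=5) a[fast]=8=a[slow] dup → fast++
(s=4,f=6) a[fast]=9≠a[slow]=8 write a[5]=9 → slow++,fast++
(s=5,f=7) a[fast]=9=a[slow] dup → fast++
(s=5,f=8) a[fast]=10≠a[slow]=9 write a[6]=10 → slow++,fast++
(s=6,f=9) a[fast]=10=a[slow] dup → fast++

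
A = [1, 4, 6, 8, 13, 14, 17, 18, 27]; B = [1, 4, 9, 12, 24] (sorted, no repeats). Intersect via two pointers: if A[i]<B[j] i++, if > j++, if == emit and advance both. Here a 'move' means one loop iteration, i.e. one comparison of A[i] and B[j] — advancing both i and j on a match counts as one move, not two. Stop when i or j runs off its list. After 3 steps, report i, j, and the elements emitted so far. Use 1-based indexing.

[i=1,j=1] 1==1 emit → i++,j++
[i=2,j=2] 4==4 emit → i++,j++
[i=3,j=3] 6<9 → i++

i=4, j=3, emitted=[1, 4]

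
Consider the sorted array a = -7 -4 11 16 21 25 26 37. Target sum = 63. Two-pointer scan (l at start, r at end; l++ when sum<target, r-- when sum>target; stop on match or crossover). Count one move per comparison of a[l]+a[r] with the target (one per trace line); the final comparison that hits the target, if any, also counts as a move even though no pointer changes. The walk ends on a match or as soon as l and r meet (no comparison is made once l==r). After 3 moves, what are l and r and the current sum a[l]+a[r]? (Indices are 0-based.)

l=0 r=7: -7+37=30 <63, l++
l=1 r=7: -4+37=33 <63, l++
l=2 r=7: 11+37=48 <63, l++

l=3, r=7, sum=53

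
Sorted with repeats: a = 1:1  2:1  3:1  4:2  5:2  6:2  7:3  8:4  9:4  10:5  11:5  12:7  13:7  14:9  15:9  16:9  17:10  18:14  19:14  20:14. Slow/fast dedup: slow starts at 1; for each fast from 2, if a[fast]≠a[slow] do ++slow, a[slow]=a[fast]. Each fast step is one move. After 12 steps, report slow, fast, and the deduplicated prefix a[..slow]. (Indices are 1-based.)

slow=6, fast=14, prefix=[1, 2, 3, 4, 5, 7]

(s=1,f=2) a[fast]=1=a[slow] dup → fast++
(s=1,f=3) a[fast]=1=a[slow] dup → fast++
(s=1,f=4) a[fast]=2≠a[slow]=1 write a[2]=2 → slow++,fast++
(s=2,f=5) a[fast]=2=a[slow] dup → fast++
(s=2,f=6) a[fast]=2=a[slow] dup → fast++
(s=2,f=7) a[fast]=3≠a[slow]=2 write a[3]=3 → slow++,fast++
(s=3,f=8) a[fast]=4≠a[slow]=3 write a[4]=4 → slow++,fast++
(s=4,f=9) a[fast]=4=a[slow] dup → fast++
(s=4,f=10) a[fast]=5≠a[slow]=4 write a[5]=5 → slow++,fast++
(s=5,f=11) a[fast]=5=a[slow] dup → fast++
(s=5,f=12) a[fast]=7≠a[slow]=5 write a[6]=7 → slow++,fast++
(s=6,f=13) a[fast]=7=a[slow] dup → fast++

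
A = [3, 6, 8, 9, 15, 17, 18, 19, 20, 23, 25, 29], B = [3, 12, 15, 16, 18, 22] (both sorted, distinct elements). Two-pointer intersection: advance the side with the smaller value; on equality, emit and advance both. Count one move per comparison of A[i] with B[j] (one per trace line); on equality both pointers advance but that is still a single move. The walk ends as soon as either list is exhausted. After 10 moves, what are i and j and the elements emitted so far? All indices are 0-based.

i=0 j=0: 3==3 emit, i++,j++
i=1 j=1: 6<12, i++
i=2 j=1: 8<12, i++
i=3 j=1: 9<12, i++
i=4 j=1: 15>12, j++
i=4 j=2: 15==15 emit, i++,j++
i=5 j=3: 17>16, j++
i=5 j=4: 17<18, i++
i=6 j=4: 18==18 emit, i++,j++
i=7 j=5: 19<22, i++

i=8, j=5, emitted=[3, 15, 18]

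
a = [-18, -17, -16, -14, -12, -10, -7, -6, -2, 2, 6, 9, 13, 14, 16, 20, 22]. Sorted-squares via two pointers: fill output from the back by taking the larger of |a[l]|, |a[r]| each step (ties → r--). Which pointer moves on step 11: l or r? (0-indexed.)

l

l=0 r=16: |-18|<=|22| out[16]=484, r--
l=0 r=15: |-18|<=|20| out[15]=400, r--
l=0 r=14: |-18|>|16| out[14]=324, l++
l=1 r=14: |-17|>|16| out[13]=289, l++
l=2 r=14: |-16|<=|16| out[12]=256, r--
l=2 r=13: |-16|>|14| out[11]=256, l++
l=3 r=13: |-14|<=|14| out[10]=196, r--
l=3 r=12: |-14|>|13| out[9]=196, l++
l=4 r=12: |-12|<=|13| out[8]=169, r--
l=4 r=11: |-12|>|9| out[7]=144, l++
l=5 r=11: |-10|>|9| out[6]=100, l++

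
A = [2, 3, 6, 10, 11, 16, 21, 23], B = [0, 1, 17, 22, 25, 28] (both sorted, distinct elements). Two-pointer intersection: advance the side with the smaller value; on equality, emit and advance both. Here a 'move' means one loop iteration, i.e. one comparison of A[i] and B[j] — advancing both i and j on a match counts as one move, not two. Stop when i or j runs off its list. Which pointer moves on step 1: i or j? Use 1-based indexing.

j

i=1 j=1: 2>0, j++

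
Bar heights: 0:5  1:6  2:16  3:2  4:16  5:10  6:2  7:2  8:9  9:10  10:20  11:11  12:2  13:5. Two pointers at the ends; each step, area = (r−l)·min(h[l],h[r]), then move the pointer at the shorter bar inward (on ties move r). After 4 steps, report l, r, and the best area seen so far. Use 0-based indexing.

[0,13] min(5,5)*13=65 best=65 * → r--
[0,12] min(5,2)*12=24 best=65 → r--
[0,11] min(5,11)*11=55 best=65 → l++
[1,11] min(6,11)*10=60 best=65 → l++

l=2, r=11, best area=65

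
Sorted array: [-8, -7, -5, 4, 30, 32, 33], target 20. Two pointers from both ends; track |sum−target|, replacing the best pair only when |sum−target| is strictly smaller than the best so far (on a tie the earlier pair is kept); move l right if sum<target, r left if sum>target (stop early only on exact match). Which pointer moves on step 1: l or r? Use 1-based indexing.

r

[1,7] -8+33=25 d=5 * → r--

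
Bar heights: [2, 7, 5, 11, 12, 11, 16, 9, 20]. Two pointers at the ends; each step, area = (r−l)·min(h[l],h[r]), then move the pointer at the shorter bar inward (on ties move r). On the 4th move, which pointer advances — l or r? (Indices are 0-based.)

[0,8] min(2,20)*8=16 best=16 * → l++
[1,8] min(7,20)*7=49 best=49 * → l++
[2,8] min(5,20)*6=30 best=49 → l++
[3,8] min(11,20)*5=55 best=55 * → l++

l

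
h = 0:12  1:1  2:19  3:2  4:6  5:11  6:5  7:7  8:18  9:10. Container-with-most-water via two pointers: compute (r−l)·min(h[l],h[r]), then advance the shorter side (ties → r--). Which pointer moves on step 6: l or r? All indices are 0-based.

r

l=0 r=9: min(12,10)*9=90 best=90 *, r--
l=0 r=8: min(12,18)*8=96 best=96 *, l++
l=1 r=8: min(1,18)*7=7 best=96, l++
l=2 r=8: min(19,18)*6=108 best=108 *, r--
l=2 r=7: min(19,7)*5=35 best=108, r--
l=2 r=6: min(19,5)*4=20 best=108, r--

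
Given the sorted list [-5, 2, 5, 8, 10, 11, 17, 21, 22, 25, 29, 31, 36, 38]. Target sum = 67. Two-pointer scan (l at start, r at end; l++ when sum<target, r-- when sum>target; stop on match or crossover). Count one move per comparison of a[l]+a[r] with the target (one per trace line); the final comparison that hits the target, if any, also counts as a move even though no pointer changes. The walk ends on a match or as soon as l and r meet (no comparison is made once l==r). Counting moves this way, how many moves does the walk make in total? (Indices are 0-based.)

[0,13] -5+38=33 <67 → l++
[1,13] 2+38=40 <67 → l++
[2,13] 5+38=43 <67 → l++
[3,13] 8+38=46 <67 → l++
[4,13] 10+38=48 <67 → l++
[5,13] 11+38=49 <67 → l++
[6,13] 17+38=55 <67 → l++
[7,13] 21+38=59 <67 → l++
[8,13] 22+38=60 <67 → l++
[9,13] 25+38=63 <67 → l++
[10,13] 29+38=67 → found

11 moves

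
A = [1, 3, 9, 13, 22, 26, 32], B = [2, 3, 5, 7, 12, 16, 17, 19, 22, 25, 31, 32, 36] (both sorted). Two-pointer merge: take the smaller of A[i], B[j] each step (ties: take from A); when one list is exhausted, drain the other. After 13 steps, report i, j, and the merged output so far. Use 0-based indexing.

[i=0,j=0] A[i]=1<=B[j]=2 take 1 → i++
[i=1,j=0] A[i]=3>B[j]=2 take 2 → j++
[i=1,j=1] A[i]=3<=B[j]=3 take 3 → i++
[i=2,j=1] A[i]=9>B[j]=3 take 3 → j++
[i=2,j=2] A[i]=9>B[j]=5 take 5 → j++
[i=2,j=3] A[i]=9>B[j]=7 take 7 → j++
[i=2,j=4] A[i]=9<=B[j]=12 take 9 → i++
[i=3,j=4] A[i]=13>B[j]=12 take 12 → j++
[i=3,j=5] A[i]=13<=B[j]=16 take 13 → i++
[i=4,j=5] A[i]=22>B[j]=16 take 16 → j++
[i=4,j=6] A[i]=22>B[j]=17 take 17 → j++
[i=4,j=7] A[i]=22>B[j]=19 take 19 → j++
[i=4,j=8] A[i]=22<=B[j]=22 take 22 → i++

i=5, j=8, merged so far=[1, 2, 3, 3, 5, 7, 9, 12, 13, 16, 17, 19, 22]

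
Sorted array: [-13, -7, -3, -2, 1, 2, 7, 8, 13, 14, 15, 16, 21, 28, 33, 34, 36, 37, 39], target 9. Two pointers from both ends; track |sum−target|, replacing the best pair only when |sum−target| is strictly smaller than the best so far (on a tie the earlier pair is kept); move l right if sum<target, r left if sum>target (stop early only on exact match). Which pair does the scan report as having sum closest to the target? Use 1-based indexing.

[1,19] -13+39=26 d=17 * → r--
[1,18] -13+37=24 d=15 * → r--
[1,17] -13+36=23 d=14 * → r--
[1,16] -13+34=21 d=12 * → r--
[1,15] -13+33=20 d=11 * → r--
[1,14] -13+28=15 d=6 * → r--
[1,13] -13+21=8 d=1 * → l++
[2,13] -7+21=14 d=5 → r--
[2,12] -7+16=9 d=0 * → stop

pair (-7, 16) with sum 9 (|Δ|=0)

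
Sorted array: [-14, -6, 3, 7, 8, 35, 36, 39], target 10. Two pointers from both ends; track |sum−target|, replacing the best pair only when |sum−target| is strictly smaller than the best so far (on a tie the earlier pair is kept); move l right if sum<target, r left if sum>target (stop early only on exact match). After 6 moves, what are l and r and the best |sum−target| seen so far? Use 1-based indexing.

l=1 r=8: -14+39=25 d=15 *, r--
l=1 r=7: -14+36=22 d=12 *, r--
l=1 r=6: -14+35=21 d=11 *, r--
l=1 r=5: -14+8=-6 d=16, l++
l=2 r=5: -6+8=2 d=8 *, l++
l=3 r=5: 3+8=11 d=1 *, r--

l=3, r=4, best |Δ|=1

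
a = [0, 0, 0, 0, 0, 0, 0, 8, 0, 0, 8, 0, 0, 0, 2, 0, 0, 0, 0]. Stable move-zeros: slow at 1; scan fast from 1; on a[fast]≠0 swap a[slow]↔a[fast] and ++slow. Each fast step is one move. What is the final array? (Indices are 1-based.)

slow=1 fast=1: a[fast]=0, fast++
slow=1 fast=2: a[fast]=0, fast++
slow=1 fast=3: a[fast]=0, fast++
slow=1 fast=4: a[fast]=0, fast++
slow=1 fast=5: a[fast]=0, fast++
slow=1 fast=6: a[fast]=0, fast++
slow=1 fast=7: a[fast]=0, fast++
slow=1 fast=8: a[fast]=8≠0 swap→a[1]=8, slow++,fast++
slow=2 fast=9: a[fast]=0, fast++
slow=2 fast=10: a[fast]=0, fast++
slow=2 fast=11: a[fast]=8≠0 swap→a[2]=8, slow++,fast++
slow=3 fast=12: a[fast]=0, fast++
slow=3 fast=13: a[fast]=0, fast++
slow=3 fast=14: a[fast]=0, fast++
slow=3 fast=15: a[fast]=2≠0 swap→a[3]=2, slow++,fast++
slow=4 fast=16: a[fast]=0, fast++
slow=4 fast=17: a[fast]=0, fast++
slow=4 fast=18: a[fast]=0, fast++
slow=4 fast=19: a[fast]=0, fast++

[8, 8, 2, 0, 0, 0, 0, 0, 0, 0, 0, 0, 0, 0, 0, 0, 0, 0, 0]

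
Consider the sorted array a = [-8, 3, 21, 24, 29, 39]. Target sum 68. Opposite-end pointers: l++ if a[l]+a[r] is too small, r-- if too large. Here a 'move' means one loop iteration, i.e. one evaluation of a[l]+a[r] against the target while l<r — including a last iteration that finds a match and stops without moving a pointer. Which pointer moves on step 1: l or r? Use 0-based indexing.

l

[0,5] -8+39=31 <68 → l++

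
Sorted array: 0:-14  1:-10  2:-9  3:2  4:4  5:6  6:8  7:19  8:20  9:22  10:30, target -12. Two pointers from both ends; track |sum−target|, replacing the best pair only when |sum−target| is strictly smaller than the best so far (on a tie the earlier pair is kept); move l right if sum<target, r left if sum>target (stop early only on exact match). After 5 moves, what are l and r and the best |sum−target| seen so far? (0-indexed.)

l=0, r=5, best |Δ|=6

l=0 r=10: -14+30=16 d=28 *, r--
l=0 r=9: -14+22=8 d=20 *, r--
l=0 r=8: -14+20=6 d=18 *, r--
l=0 r=7: -14+19=5 d=17 *, r--
l=0 r=6: -14+8=-6 d=6 *, r--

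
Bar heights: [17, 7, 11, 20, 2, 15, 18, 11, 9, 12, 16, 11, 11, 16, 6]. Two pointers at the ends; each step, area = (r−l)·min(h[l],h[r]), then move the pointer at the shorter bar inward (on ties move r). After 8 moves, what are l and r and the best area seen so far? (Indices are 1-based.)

l=1, r=7, best area=208

[1,15] min(17,6)*14=84 best=84 * → r--
[1,14] min(17,16)*13=208 best=208 * → r--
[1,13] min(17,11)*12=132 best=208 → r--
[1,12] min(17,11)*11=121 best=208 → r--
[1,11] min(17,16)*10=160 best=208 → r--
[1,10] min(17,12)*9=108 best=208 → r--
[1,9] min(17,9)*8=72 best=208 → r--
[1,8] min(17,11)*7=77 best=208 → r--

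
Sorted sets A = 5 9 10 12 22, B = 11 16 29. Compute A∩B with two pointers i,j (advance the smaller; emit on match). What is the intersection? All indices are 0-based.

intersection = []

i=0 j=0: 5<11, i++
i=1 j=0: 9<11, i++
i=2 j=0: 10<11, i++
i=3 j=0: 12>11, j++
i=3 j=1: 12<16, i++
i=4 j=1: 22>16, j++
i=4 j=2: 22<29, i++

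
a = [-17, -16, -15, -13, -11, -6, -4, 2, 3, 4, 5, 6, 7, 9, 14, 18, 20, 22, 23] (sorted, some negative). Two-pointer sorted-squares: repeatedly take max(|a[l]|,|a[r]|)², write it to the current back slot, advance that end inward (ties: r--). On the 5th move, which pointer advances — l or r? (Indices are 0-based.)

l=0 r=18: |-17|<=|23| out[18]=529, r--
l=0 r=17: |-17|<=|22| out[17]=484, r--
l=0 r=16: |-17|<=|20| out[16]=400, r--
l=0 r=15: |-17|<=|18| out[15]=324, r--
l=0 r=14: |-17|>|14| out[14]=289, l++

l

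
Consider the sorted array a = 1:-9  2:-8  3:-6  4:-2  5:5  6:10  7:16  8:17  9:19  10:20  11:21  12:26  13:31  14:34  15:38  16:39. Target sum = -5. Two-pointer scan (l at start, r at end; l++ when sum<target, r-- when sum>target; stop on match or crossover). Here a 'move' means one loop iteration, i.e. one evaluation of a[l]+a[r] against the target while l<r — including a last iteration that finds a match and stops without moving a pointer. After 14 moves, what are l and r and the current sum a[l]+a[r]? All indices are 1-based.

l=3, r=4, sum=-8

l=1 r=16: -9+39=30 >-5, r--
l=1 r=15: -9+38=29 >-5, r--
l=1 r=14: -9+34=25 >-5, r--
l=1 r=13: -9+31=22 >-5, r--
l=1 r=12: -9+26=17 >-5, r--
l=1 r=11: -9+21=12 >-5, r--
l=1 r=10: -9+20=11 >-5, r--
l=1 r=9: -9+19=10 >-5, r--
l=1 r=8: -9+17=8 >-5, r--
l=1 r=7: -9+16=7 >-5, r--
l=1 r=6: -9+10=1 >-5, r--
l=1 r=5: -9+5=-4 >-5, r--
l=1 r=4: -9+-2=-11 <-5, l++
l=2 r=4: -8+-2=-10 <-5, l++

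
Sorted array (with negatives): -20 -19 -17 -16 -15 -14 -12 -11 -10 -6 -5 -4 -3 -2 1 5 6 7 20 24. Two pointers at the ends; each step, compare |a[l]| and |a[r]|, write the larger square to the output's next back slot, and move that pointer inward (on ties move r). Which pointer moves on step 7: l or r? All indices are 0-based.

l

[0,19] |-20|<=|24| out[19]=576 → r--
[0,18] |-20|<=|20| out[18]=400 → r--
[0,17] |-20|>|7| out[17]=400 → l++
[1,17] |-19|>|7| out[16]=361 → l++
[2,17] |-17|>|7| out[15]=289 → l++
[3,17] |-16|>|7| out[14]=256 → l++
[4,17] |-15|>|7| out[13]=225 → l++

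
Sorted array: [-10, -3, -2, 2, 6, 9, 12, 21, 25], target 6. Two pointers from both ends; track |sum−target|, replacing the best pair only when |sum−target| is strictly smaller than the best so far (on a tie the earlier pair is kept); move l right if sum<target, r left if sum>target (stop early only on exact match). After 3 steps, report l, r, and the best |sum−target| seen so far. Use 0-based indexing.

l=1, r=6, best |Δ|=4

l=0 r=8: -10+25=15 d=9 *, r--
l=0 r=7: -10+21=11 d=5 *, r--
l=0 r=6: -10+12=2 d=4 *, l++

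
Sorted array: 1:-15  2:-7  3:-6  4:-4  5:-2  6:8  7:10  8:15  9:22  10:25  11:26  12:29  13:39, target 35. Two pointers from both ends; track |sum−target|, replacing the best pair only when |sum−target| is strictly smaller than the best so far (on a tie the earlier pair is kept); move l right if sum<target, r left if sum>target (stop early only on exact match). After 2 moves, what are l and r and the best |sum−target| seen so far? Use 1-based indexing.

l=3, r=13, best |Δ|=3

l=1 r=13: -15+39=24 d=11 *, l++
l=2 r=13: -7+39=32 d=3 *, l++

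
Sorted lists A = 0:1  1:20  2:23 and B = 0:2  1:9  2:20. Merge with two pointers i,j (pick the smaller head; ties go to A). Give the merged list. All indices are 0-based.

i=0 j=0: A[i]=1<=B[j]=2 take 1, i++
i=1 j=0: A[i]=20>B[j]=2 take 2, j++
i=1 j=1: A[i]=20>B[j]=9 take 9, j++
i=1 j=2: A[i]=20<=B[j]=20 take 20, i++
i=2 j=2: A[i]=23>B[j]=20 take 20, j++
i=2 j=3: B done, take A[i]=23, i++

[1, 2, 9, 20, 20, 23]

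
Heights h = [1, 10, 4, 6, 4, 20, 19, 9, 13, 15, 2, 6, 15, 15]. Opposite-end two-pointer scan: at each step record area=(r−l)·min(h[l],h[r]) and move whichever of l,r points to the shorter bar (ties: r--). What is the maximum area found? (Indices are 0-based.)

l=0 r=13: min(1,15)*13=13 best=13 *, l++
l=1 r=13: min(10,15)*12=120 best=120 *, l++
l=2 r=13: min(4,15)*11=44 best=120, l++
l=3 r=13: min(6,15)*10=60 best=120, l++
l=4 r=13: min(4,15)*9=36 best=120, l++
l=5 r=13: min(20,15)*8=120 best=120, r--
l=5 r=12: min(20,15)*7=105 best=120, r--
l=5 r=11: min(20,6)*6=36 best=120, r--
l=5 r=10: min(20,2)*5=10 best=120, r--
l=5 r=9: min(20,15)*4=60 best=120, r--
l=5 r=8: min(20,13)*3=39 best=120, r--
l=5 r=7: min(20,9)*2=18 best=120, r--
l=5 r=6: min(20,19)*1=19 best=120, r--

max area = 120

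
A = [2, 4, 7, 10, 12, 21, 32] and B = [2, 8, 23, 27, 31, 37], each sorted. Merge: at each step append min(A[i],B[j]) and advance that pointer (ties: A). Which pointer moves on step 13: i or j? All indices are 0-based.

i=0 j=0: A[i]=2<=B[j]=2 take 2, i++
i=1 j=0: A[i]=4>B[j]=2 take 2, j++
i=1 j=1: A[i]=4<=B[j]=8 take 4, i++
i=2 j=1: A[i]=7<=B[j]=8 take 7, i++
i=3 j=1: A[i]=10>B[j]=8 take 8, j++
i=3 j=2: A[i]=10<=B[j]=23 take 10, i++
i=4 j=2: A[i]=12<=B[j]=23 take 12, i++
i=5 j=2: A[i]=21<=B[j]=23 take 21, i++
i=6 j=2: A[i]=32>B[j]=23 take 23, j++
i=6 j=3: A[i]=32>B[j]=27 take 27, j++
i=6 j=4: A[i]=32>B[j]=31 take 31, j++
i=6 j=5: A[i]=32<=B[j]=37 take 32, i++
i=7 j=5: A done, take B[j]=37, j++

j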